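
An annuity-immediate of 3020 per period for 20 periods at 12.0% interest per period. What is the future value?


FV = PMT * ((1+i)^n - 1) / i
= 3020 * ((1.12)^20 - 1) / 0.12
= 3020 * (9.646293 - 1) / 0.12
= 217598.3762


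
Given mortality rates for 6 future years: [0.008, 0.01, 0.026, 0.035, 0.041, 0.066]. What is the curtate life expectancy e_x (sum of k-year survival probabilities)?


e_x = sum_{k=1}^{n} k_p_x
k_p_x values:
  1_p_x = 0.992
  2_p_x = 0.98208
  3_p_x = 0.956546
  4_p_x = 0.923067
  5_p_x = 0.885221
  6_p_x = 0.826796
e_x = 5.5657


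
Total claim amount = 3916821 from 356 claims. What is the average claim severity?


severity = total / number
= 3916821 / 356
= 11002.3062


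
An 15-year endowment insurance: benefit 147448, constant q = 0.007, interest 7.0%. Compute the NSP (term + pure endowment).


Term component = 9031.8793
Pure endowment = 15_p_x * v^15 * benefit = 0.899992 * 0.362446 * 147448 = 48097.3278
NSP = 57129.2071


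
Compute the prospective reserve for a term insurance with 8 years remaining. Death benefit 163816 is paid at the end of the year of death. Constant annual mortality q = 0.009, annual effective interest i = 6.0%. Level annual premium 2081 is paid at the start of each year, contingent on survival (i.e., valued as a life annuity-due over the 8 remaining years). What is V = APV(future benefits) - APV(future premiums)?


v = 1/(1+i) = 0.943396
APV(future benefits) per unit = sum_{k=0}^{7} k_p_x * q * v^(k+1) = 0.054308
APV(future benefits) = 163816 * 0.054308 = 8896.5694
Life annuity-due factor ä_{x:8} = sum_{k=0}^{7} k_p_x * v^k = 6.396312
APV(future premiums) = 2081 * 6.396312 = 13310.7243
V = 8896.5694 - 13310.7243
= -4414.1549


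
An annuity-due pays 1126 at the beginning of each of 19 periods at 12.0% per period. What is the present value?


PV_due = PMT * (1-(1+i)^(-n))/i * (1+i)
PV_immediate = 8293.8647
PV_due = 8293.8647 * 1.12
= 9289.1285


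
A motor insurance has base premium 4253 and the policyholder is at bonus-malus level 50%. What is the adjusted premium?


adjusted = base * BM_level / 100
= 4253 * 50 / 100
= 4253 * 0.5
= 2126.5


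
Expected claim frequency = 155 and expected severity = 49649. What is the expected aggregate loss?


E[S] = E[N] * E[X]
= 155 * 49649
= 7.6956e+06


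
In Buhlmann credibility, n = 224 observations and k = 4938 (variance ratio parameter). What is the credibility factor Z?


Z = n / (n + k)
= 224 / (224 + 4938)
= 224 / 5162
= 0.0434


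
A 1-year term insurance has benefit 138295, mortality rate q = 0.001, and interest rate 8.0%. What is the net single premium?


NSP = benefit * q * v
v = 1/(1+i) = 0.925926
NSP = 138295 * 0.001 * 0.925926
= 128.0509


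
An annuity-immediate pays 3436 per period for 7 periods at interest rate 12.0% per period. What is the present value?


PV = PMT * (1 - (1+i)^(-n)) / i
= 3436 * (1 - (1+0.12)^(-7)) / 0.12
= 3436 * (1 - 0.452349) / 0.12
= 3436 * 4.563757
= 15681.0675


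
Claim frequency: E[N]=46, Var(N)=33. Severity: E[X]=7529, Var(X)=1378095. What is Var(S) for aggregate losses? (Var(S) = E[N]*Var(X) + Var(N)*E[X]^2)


Var(S) = E[N]*Var(X) + Var(N)*E[X]^2
= 46*1378095 + 33*7529^2
= 63392370 + 1870632753
= 1.9340e+09


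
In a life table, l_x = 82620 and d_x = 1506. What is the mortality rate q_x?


q_x = d_x / l_x
= 1506 / 82620
= 0.0182


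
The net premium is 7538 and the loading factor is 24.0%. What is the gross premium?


Gross = net * (1 + loading)
= 7538 * (1 + 0.24)
= 7538 * 1.24
= 9347.12


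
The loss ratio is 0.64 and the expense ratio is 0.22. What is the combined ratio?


Combined ratio = loss ratio + expense ratio
= 0.64 + 0.22
= 0.86


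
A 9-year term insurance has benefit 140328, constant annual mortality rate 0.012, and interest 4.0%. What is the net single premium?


NSP = benefit * sum_{k=0}^{n-1} k_p_x * q * v^(k+1)
With constant q=0.012, v=0.961538
Sum = 0.085327
NSP = 140328 * 0.085327
= 11973.7756


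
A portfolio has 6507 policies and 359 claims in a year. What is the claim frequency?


frequency = claims / policies
= 359 / 6507
= 0.0552


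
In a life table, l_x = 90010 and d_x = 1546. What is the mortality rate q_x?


q_x = d_x / l_x
= 1546 / 90010
= 0.0172


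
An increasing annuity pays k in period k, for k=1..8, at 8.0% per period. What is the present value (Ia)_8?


(Ia)_n = sum_{k=1}^{n} k * v^k, v = 1/(1+i)
v = 0.925926
Sum computed term by term:
(Ia)_8 = 23.5527


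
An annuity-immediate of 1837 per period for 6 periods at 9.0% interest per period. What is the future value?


FV = PMT * ((1+i)^n - 1) / i
= 1837 * ((1.09)^6 - 1) / 0.09
= 1837 * (1.6771 - 1) / 0.09
= 13820.3656


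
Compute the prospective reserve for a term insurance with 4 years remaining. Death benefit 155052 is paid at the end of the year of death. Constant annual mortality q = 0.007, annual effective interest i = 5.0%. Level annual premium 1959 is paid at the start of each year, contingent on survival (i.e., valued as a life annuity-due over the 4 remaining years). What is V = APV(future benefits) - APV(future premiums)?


v = 1/(1+i) = 0.952381
APV(future benefits) per unit = sum_{k=0}^{3} k_p_x * q * v^(k+1) = 0.024573
APV(future benefits) = 155052 * 0.024573 = 3810.0551
Life annuity-due factor ä_{x:4} = sum_{k=0}^{3} k_p_x * v^k = 3.685913
APV(future premiums) = 1959 * 3.685913 = 7220.7045
V = 3810.0551 - 7220.7045
= -3410.6495


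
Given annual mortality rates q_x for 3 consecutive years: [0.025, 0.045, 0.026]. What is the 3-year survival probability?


p_k = 1 - q_k for each year
Survival = product of (1 - q_k)
= 0.975 * 0.955 * 0.974
= 0.9069


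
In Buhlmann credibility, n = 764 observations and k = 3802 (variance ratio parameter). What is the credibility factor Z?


Z = n / (n + k)
= 764 / (764 + 3802)
= 764 / 4566
= 0.1673


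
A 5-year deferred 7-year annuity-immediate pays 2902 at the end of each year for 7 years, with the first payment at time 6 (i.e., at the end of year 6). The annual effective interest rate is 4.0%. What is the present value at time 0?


PV at time 5 of the 7-year annuity-immediate:
a_n = 2902 * (1-(1+0.04)^(-7))/0.04 = 17417.9627
Discount back 5 years to time 0:
PV = 17417.9627 * (1+0.04)^(-5)
= 17417.9627 * 0.821927
= 14316.2956


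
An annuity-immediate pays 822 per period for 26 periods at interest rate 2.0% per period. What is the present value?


PV = PMT * (1 - (1+i)^(-n)) / i
= 822 * (1 - (1+0.02)^(-26)) / 0.02
= 822 * (1 - 0.597579) / 0.02
= 822 * 20.121036
= 16539.4914


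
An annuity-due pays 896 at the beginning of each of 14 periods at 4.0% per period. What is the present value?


PV_due = PMT * (1-(1+i)^(-n))/i * (1+i)
PV_immediate = 9464.5581
PV_due = 9464.5581 * 1.04
= 9843.1405


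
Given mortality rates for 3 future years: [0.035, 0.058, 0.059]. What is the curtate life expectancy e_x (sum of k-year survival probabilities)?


e_x = sum_{k=1}^{n} k_p_x
k_p_x values:
  1_p_x = 0.965
  2_p_x = 0.90903
  3_p_x = 0.855397
e_x = 2.7294


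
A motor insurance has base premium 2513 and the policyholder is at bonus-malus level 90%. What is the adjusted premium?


adjusted = base * BM_level / 100
= 2513 * 90 / 100
= 2513 * 0.9
= 2261.7


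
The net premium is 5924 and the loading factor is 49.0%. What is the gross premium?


Gross = net * (1 + loading)
= 5924 * (1 + 0.49)
= 5924 * 1.49
= 8826.76


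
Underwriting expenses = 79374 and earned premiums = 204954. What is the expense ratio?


Expense ratio = expenses / premiums
= 79374 / 204954
= 0.3873


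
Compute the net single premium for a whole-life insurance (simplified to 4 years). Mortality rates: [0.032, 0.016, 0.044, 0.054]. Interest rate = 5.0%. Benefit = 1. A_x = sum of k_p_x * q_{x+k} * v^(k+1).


v = 0.952381
Year 0: k_p_x=1.0, q=0.032, term=0.030476
Year 1: k_p_x=0.968, q=0.016, term=0.014048
Year 2: k_p_x=0.952512, q=0.044, term=0.036204
Year 3: k_p_x=0.910601, q=0.054, term=0.040454
A_x = 0.1212


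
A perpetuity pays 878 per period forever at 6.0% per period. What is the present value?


PV = PMT / i
= 878 / 0.06
= 14633.3333


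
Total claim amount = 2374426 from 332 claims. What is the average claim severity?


severity = total / number
= 2374426 / 332
= 7151.8855


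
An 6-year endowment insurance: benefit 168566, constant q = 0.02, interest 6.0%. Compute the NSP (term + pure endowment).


Term component = 15824.8107
Pure endowment = 6_p_x * v^6 * benefit = 0.885842 * 0.704961 * 168566 = 105266.7571
NSP = 121091.5678


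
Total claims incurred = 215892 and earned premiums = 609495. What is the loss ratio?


Loss ratio = claims / premiums
= 215892 / 609495
= 0.3542


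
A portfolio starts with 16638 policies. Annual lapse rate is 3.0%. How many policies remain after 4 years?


remaining = initial * (1 - lapse)^years
= 16638 * (1 - 0.03)^4
= 16638 * 0.885293
= 14729.5018


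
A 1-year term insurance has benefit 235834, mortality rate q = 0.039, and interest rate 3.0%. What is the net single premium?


NSP = benefit * q * v
v = 1/(1+i) = 0.970874
NSP = 235834 * 0.039 * 0.970874
= 8929.6369


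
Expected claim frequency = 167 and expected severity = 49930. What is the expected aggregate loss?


E[S] = E[N] * E[X]
= 167 * 49930
= 8.3383e+06


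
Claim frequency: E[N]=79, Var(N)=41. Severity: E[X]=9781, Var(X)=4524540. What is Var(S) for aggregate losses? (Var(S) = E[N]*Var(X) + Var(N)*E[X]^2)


Var(S) = E[N]*Var(X) + Var(N)*E[X]^2
= 79*4524540 + 41*9781^2
= 357438660 + 3922386401
= 4.2798e+09


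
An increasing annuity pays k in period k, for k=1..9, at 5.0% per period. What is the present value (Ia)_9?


(Ia)_n = sum_{k=1}^{n} k * v^k, v = 1/(1+i)
v = 0.952381
Sum computed term by term:
(Ia)_9 = 33.2347


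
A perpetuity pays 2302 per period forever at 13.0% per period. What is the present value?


PV = PMT / i
= 2302 / 0.13
= 17707.6923


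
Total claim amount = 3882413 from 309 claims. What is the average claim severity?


severity = total / number
= 3882413 / 309
= 12564.4434


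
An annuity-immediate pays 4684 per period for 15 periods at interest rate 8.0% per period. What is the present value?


PV = PMT * (1 - (1+i)^(-n)) / i
= 4684 * (1 - (1+0.08)^(-15)) / 0.08
= 4684 * (1 - 0.315242) / 0.08
= 4684 * 8.559479
= 40092.5982


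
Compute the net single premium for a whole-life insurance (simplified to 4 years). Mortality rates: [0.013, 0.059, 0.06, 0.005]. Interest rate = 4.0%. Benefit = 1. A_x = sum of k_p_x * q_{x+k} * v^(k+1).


v = 0.961538
Year 0: k_p_x=1.0, q=0.013, term=0.0125
Year 1: k_p_x=0.987, q=0.059, term=0.05384
Year 2: k_p_x=0.928767, q=0.06, term=0.04954
Year 3: k_p_x=0.873041, q=0.005, term=0.003731
A_x = 0.1196


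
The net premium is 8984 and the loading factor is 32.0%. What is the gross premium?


Gross = net * (1 + loading)
= 8984 * (1 + 0.32)
= 8984 * 1.32
= 11858.88


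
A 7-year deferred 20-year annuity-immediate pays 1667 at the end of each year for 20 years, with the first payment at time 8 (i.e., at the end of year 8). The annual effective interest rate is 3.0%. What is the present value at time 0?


PV at time 7 of the 20-year annuity-immediate:
a_n = 1667 * (1-(1+0.03)^(-20))/0.03 = 24800.7506
Discount back 7 years to time 0:
PV = 24800.7506 * (1+0.03)^(-7)
= 24800.7506 * 0.813092
= 20165.2798


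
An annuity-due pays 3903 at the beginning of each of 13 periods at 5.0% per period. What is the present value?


PV_due = PMT * (1-(1+i)^(-n))/i * (1+i)
PV_immediate = 36663.1154
PV_due = 36663.1154 * 1.05
= 38496.2711


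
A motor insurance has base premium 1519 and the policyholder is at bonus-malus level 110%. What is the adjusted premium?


adjusted = base * BM_level / 100
= 1519 * 110 / 100
= 1519 * 1.1
= 1670.9


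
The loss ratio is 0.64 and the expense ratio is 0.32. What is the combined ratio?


Combined ratio = loss ratio + expense ratio
= 0.64 + 0.32
= 0.96


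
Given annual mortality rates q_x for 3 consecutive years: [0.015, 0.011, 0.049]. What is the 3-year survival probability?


p_k = 1 - q_k for each year
Survival = product of (1 - q_k)
= 0.985 * 0.989 * 0.951
= 0.9264


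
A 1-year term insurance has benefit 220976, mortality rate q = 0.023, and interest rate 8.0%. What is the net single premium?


NSP = benefit * q * v
v = 1/(1+i) = 0.925926
NSP = 220976 * 0.023 * 0.925926
= 4705.9704


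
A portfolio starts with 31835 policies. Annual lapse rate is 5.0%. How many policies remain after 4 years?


remaining = initial * (1 - lapse)^years
= 31835 * (1 - 0.05)^4
= 31835 * 0.814506
= 25929.8065


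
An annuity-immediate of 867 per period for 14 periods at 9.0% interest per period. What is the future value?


FV = PMT * ((1+i)^n - 1) / i
= 867 * ((1.09)^14 - 1) / 0.09
= 867 * (3.341727 - 1) / 0.09
= 22558.637


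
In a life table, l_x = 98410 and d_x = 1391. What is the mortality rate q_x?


q_x = d_x / l_x
= 1391 / 98410
= 0.0141


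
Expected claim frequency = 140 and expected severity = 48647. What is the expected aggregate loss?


E[S] = E[N] * E[X]
= 140 * 48647
= 6.8106e+06


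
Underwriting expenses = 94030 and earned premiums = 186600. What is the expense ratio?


Expense ratio = expenses / premiums
= 94030 / 186600
= 0.5039


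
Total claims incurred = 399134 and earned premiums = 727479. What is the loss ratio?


Loss ratio = claims / premiums
= 399134 / 727479
= 0.5487


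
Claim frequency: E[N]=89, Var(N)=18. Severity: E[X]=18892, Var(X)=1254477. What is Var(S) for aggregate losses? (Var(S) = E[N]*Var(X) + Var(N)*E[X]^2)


Var(S) = E[N]*Var(X) + Var(N)*E[X]^2
= 89*1254477 + 18*18892^2
= 111648453 + 6424337952
= 6.5360e+09


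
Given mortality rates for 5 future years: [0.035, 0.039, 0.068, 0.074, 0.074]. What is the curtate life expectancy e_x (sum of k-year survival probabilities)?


e_x = sum_{k=1}^{n} k_p_x
k_p_x values:
  1_p_x = 0.965
  2_p_x = 0.927365
  3_p_x = 0.864304
  4_p_x = 0.800346
  5_p_x = 0.74112
e_x = 4.2981


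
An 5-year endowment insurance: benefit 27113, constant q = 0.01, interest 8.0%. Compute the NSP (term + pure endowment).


Term component = 1062.7457
Pure endowment = 5_p_x * v^5 * benefit = 0.95099 * 0.680583 * 27113 = 17548.2887
NSP = 18611.0344


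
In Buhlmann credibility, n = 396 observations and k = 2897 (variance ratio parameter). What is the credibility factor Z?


Z = n / (n + k)
= 396 / (396 + 2897)
= 396 / 3293
= 0.1203


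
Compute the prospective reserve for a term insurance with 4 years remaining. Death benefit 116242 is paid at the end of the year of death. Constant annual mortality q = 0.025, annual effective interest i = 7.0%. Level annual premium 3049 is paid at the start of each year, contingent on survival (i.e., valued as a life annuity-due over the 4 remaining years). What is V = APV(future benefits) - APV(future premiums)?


v = 1/(1+i) = 0.934579
APV(future benefits) per unit = sum_{k=0}^{3} k_p_x * q * v^(k+1) = 0.081732
APV(future benefits) = 116242 * 0.081732 = 9500.6677
Life annuity-due factor ä_{x:4} = sum_{k=0}^{3} k_p_x * v^k = 3.498121
APV(future premiums) = 3049 * 3.498121 = 10665.7709
V = 9500.6677 - 10665.7709
= -1165.1031


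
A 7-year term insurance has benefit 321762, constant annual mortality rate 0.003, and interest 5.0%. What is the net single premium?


NSP = benefit * sum_{k=0}^{n-1} k_p_x * q * v^(k+1)
With constant q=0.003, v=0.952381
Sum = 0.017214
NSP = 321762 * 0.017214
= 5538.726


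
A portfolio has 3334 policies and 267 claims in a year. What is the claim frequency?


frequency = claims / policies
= 267 / 3334
= 0.0801


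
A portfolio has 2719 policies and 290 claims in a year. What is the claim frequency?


frequency = claims / policies
= 290 / 2719
= 0.1067


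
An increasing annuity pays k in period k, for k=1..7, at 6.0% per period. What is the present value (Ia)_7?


(Ia)_n = sum_{k=1}^{n} k * v^k, v = 1/(1+i)
v = 0.943396
Sum computed term by term:
(Ia)_7 = 21.0321


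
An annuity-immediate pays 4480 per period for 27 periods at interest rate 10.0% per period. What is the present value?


PV = PMT * (1 - (1+i)^(-n)) / i
= 4480 * (1 - (1+0.1)^(-27)) / 0.1
= 4480 * (1 - 0.076278) / 0.1
= 4480 * 9.237223
= 41382.7597


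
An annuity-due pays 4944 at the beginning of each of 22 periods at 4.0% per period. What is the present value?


PV_due = PMT * (1-(1+i)^(-n))/i * (1+i)
PV_immediate = 71446.3142
PV_due = 71446.3142 * 1.04
= 74304.1668


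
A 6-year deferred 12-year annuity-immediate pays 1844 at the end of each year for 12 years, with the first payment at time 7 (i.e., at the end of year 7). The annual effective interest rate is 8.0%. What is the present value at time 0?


PV at time 6 of the 12-year annuity-immediate:
a_n = 1844 * (1-(1+0.08)^(-12))/0.08 = 13896.5279
Discount back 6 years to time 0:
PV = 13896.5279 * (1+0.08)^(-6)
= 13896.5279 * 0.63017
= 8757.1698


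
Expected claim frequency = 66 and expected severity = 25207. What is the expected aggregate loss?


E[S] = E[N] * E[X]
= 66 * 25207
= 1.6637e+06


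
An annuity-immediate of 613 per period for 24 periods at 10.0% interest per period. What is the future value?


FV = PMT * ((1+i)^n - 1) / i
= 613 * ((1.1)^24 - 1) / 0.1
= 613 * (9.849733 - 1) / 0.1
= 54248.8613


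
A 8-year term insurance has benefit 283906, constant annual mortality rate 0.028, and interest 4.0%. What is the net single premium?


NSP = benefit * sum_{k=0}^{n-1} k_p_x * q * v^(k+1)
With constant q=0.028, v=0.961538
Sum = 0.17204
NSP = 283906 * 0.17204
= 48843.2307


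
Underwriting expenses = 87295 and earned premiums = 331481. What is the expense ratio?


Expense ratio = expenses / premiums
= 87295 / 331481
= 0.2633


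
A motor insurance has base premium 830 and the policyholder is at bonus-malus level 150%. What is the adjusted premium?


adjusted = base * BM_level / 100
= 830 * 150 / 100
= 830 * 1.5
= 1245.0


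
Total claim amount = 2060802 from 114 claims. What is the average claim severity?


severity = total / number
= 2060802 / 114
= 18077.2105


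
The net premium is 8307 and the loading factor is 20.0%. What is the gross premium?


Gross = net * (1 + loading)
= 8307 * (1 + 0.2)
= 8307 * 1.2
= 9968.4


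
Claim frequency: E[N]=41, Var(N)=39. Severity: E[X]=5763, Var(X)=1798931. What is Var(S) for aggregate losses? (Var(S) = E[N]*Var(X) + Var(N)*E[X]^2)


Var(S) = E[N]*Var(X) + Var(N)*E[X]^2
= 41*1798931 + 39*5763^2
= 73756171 + 1295274591
= 1.3690e+09


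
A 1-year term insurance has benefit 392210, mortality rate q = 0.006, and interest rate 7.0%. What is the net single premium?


NSP = benefit * q * v
v = 1/(1+i) = 0.934579
NSP = 392210 * 0.006 * 0.934579
= 2199.3084


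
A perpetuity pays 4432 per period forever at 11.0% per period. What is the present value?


PV = PMT / i
= 4432 / 0.11
= 40290.9091


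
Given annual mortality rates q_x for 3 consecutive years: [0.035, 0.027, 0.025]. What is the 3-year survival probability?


p_k = 1 - q_k for each year
Survival = product of (1 - q_k)
= 0.965 * 0.973 * 0.975
= 0.9155


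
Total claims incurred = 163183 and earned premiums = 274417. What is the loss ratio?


Loss ratio = claims / premiums
= 163183 / 274417
= 0.5947


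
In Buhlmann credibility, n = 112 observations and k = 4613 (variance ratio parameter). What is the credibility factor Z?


Z = n / (n + k)
= 112 / (112 + 4613)
= 112 / 4725
= 0.0237


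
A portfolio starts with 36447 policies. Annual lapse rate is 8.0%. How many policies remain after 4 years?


remaining = initial * (1 - lapse)^years
= 36447 * (1 - 0.08)^4
= 36447 * 0.716393
= 26110.3742


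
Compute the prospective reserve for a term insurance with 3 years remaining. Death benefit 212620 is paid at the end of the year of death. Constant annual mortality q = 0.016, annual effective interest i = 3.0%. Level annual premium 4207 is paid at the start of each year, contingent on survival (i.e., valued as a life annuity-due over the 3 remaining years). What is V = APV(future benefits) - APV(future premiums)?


v = 1/(1+i) = 0.970874
APV(future benefits) per unit = sum_{k=0}^{2} k_p_x * q * v^(k+1) = 0.044552
APV(future benefits) = 212620 * 0.044552 = 9472.5767
Life annuity-due factor ä_{x:3} = sum_{k=0}^{2} k_p_x * v^k = 2.868014
APV(future premiums) = 4207 * 2.868014 = 12065.7347
V = 9472.5767 - 12065.7347
= -2593.158


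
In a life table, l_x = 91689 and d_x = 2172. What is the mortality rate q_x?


q_x = d_x / l_x
= 2172 / 91689
= 0.0237


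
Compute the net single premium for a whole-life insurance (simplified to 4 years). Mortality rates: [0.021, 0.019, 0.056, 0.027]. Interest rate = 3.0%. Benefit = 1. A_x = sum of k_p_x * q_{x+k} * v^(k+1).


v = 0.970874
Year 0: k_p_x=1.0, q=0.021, term=0.020388
Year 1: k_p_x=0.979, q=0.019, term=0.017533
Year 2: k_p_x=0.960399, q=0.056, term=0.049218
Year 3: k_p_x=0.906617, q=0.027, term=0.021749
A_x = 0.1089


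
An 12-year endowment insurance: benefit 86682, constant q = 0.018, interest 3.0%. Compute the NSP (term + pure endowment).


Term component = 14171.9982
Pure endowment = 12_p_x * v^12 * benefit = 0.804151 * 0.70138 * 86682 = 48890.0048
NSP = 63062.003


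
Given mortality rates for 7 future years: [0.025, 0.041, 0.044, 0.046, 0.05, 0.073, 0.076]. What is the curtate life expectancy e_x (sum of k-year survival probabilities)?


e_x = sum_{k=1}^{n} k_p_x
k_p_x values:
  1_p_x = 0.975
  2_p_x = 0.935025
  3_p_x = 0.893884
  4_p_x = 0.852765
  5_p_x = 0.810127
  6_p_x = 0.750988
  7_p_x = 0.693913
e_x = 5.9117


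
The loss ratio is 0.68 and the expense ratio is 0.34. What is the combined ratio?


Combined ratio = loss ratio + expense ratio
= 0.68 + 0.34
= 1.02


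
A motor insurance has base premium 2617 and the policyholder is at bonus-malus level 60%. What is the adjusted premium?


adjusted = base * BM_level / 100
= 2617 * 60 / 100
= 2617 * 0.6
= 1570.2


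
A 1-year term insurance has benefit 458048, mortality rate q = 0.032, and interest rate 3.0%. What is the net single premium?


NSP = benefit * q * v
v = 1/(1+i) = 0.970874
NSP = 458048 * 0.032 * 0.970874
= 14230.6175


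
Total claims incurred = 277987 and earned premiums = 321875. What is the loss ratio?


Loss ratio = claims / premiums
= 277987 / 321875
= 0.8636


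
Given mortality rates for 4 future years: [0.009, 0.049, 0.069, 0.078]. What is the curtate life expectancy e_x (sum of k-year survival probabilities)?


e_x = sum_{k=1}^{n} k_p_x
k_p_x values:
  1_p_x = 0.991
  2_p_x = 0.942441
  3_p_x = 0.877413
  4_p_x = 0.808974
e_x = 3.6198


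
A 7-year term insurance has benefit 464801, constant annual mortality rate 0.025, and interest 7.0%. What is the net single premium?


NSP = benefit * sum_{k=0}^{n-1} k_p_x * q * v^(k+1)
With constant q=0.025, v=0.934579
Sum = 0.125892
NSP = 464801 * 0.125892
= 58514.7827


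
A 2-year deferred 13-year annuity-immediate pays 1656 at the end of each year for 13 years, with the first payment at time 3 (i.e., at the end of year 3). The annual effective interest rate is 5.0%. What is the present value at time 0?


PV at time 2 of the 13-year annuity-immediate:
a_n = 1656 * (1-(1+0.05)^(-13))/0.05 = 15555.7569
Discount back 2 years to time 0:
PV = 15555.7569 * (1+0.05)^(-2)
= 15555.7569 * 0.907029
= 14109.53


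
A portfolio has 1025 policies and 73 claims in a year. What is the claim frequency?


frequency = claims / policies
= 73 / 1025
= 0.0712


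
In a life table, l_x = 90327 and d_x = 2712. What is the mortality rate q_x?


q_x = d_x / l_x
= 2712 / 90327
= 0.03


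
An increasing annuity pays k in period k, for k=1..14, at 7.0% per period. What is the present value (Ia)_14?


(Ia)_n = sum_{k=1}^{n} k * v^k, v = 1/(1+i)
v = 0.934579
Sum computed term by term:
(Ia)_14 = 56.1173


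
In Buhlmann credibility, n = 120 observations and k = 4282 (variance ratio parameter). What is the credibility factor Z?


Z = n / (n + k)
= 120 / (120 + 4282)
= 120 / 4402
= 0.0273


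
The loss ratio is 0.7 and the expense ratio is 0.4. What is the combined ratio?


Combined ratio = loss ratio + expense ratio
= 0.7 + 0.4
= 1.1


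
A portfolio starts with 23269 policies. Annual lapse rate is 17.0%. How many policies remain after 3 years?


remaining = initial * (1 - lapse)^years
= 23269 * (1 - 0.17)^3
= 23269 * 0.571787
= 13304.9117


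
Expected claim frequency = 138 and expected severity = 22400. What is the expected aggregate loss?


E[S] = E[N] * E[X]
= 138 * 22400
= 3.0912e+06


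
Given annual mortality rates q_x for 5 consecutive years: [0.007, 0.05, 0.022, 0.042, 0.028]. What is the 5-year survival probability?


p_k = 1 - q_k for each year
Survival = product of (1 - q_k)
= 0.993 * 0.95 * 0.978 * 0.958 * 0.972
= 0.8591


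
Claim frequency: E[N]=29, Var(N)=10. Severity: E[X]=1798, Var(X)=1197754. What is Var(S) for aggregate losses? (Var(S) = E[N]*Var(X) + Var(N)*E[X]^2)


Var(S) = E[N]*Var(X) + Var(N)*E[X]^2
= 29*1197754 + 10*1798^2
= 34734866 + 32328040
= 6.7063e+07


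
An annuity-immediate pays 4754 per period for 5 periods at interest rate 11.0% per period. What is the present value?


PV = PMT * (1 - (1+i)^(-n)) / i
= 4754 * (1 - (1+0.11)^(-5)) / 0.11
= 4754 * (1 - 0.593451) / 0.11
= 4754 * 3.695897
= 17570.2944


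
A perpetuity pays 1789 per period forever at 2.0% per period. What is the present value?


PV = PMT / i
= 1789 / 0.02
= 89450.0


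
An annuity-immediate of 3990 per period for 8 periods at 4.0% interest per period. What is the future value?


FV = PMT * ((1+i)^n - 1) / i
= 3990 * ((1.04)^8 - 1) / 0.04
= 3990 * (1.368569 - 1) / 0.04
= 36764.7628


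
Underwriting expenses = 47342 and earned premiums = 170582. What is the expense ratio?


Expense ratio = expenses / premiums
= 47342 / 170582
= 0.2775


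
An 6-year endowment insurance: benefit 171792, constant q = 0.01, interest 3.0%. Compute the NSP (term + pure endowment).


Term component = 9084.5842
Pure endowment = 6_p_x * v^6 * benefit = 0.94148 * 0.837484 * 171792 = 135453.6634
NSP = 144538.2475


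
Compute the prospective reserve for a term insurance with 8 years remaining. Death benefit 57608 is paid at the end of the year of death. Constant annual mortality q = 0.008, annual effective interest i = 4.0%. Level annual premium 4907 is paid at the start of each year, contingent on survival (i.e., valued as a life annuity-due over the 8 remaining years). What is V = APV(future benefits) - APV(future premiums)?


v = 1/(1+i) = 0.961538
APV(future benefits) per unit = sum_{k=0}^{7} k_p_x * q * v^(k+1) = 0.052464
APV(future benefits) = 57608 * 0.052464 = 3022.3587
Life annuity-due factor ä_{x:8} = sum_{k=0}^{7} k_p_x * v^k = 6.820348
APV(future premiums) = 4907 * 6.820348 = 33467.4499
V = 3022.3587 - 33467.4499
= -30445.0912


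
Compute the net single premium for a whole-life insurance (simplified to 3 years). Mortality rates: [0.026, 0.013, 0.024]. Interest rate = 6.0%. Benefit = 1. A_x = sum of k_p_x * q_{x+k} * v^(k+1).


v = 0.943396
Year 0: k_p_x=1.0, q=0.026, term=0.024528
Year 1: k_p_x=0.974, q=0.013, term=0.011269
Year 2: k_p_x=0.961338, q=0.024, term=0.019372
A_x = 0.0552


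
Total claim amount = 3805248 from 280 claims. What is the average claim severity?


severity = total / number
= 3805248 / 280
= 13590.1714


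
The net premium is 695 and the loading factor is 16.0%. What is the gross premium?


Gross = net * (1 + loading)
= 695 * (1 + 0.16)
= 695 * 1.16
= 806.2


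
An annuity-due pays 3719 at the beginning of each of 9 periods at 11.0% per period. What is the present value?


PV_due = PMT * (1-(1+i)^(-n))/i * (1+i)
PV_immediate = 20592.2798
PV_due = 20592.2798 * 1.11
= 22857.4305


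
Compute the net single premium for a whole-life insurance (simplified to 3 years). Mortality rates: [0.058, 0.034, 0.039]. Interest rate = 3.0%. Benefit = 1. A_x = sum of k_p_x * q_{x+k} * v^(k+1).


v = 0.970874
Year 0: k_p_x=1.0, q=0.058, term=0.056311
Year 1: k_p_x=0.942, q=0.034, term=0.030189
Year 2: k_p_x=0.909972, q=0.039, term=0.032477
A_x = 0.119


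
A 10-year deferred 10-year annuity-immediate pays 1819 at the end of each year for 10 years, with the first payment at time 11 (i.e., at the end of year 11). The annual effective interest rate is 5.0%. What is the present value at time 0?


PV at time 10 of the 10-year annuity-immediate:
a_n = 1819 * (1-(1+0.05)^(-10))/0.05 = 14045.8358
Discount back 10 years to time 0:
PV = 14045.8358 * (1+0.05)^(-10)
= 14045.8358 * 0.613913
= 8622.9248


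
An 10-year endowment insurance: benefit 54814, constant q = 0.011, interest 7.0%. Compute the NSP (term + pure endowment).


Term component = 4056.0255
Pure endowment = 10_p_x * v^10 * benefit = 0.895288 * 0.508349 * 54814 = 24946.9028
NSP = 29002.9283


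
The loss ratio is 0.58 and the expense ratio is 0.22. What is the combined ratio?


Combined ratio = loss ratio + expense ratio
= 0.58 + 0.22
= 0.8


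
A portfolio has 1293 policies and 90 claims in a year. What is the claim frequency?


frequency = claims / policies
= 90 / 1293
= 0.0696


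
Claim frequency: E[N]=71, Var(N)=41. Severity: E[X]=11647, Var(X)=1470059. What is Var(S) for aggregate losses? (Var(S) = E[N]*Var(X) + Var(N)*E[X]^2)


Var(S) = E[N]*Var(X) + Var(N)*E[X]^2
= 71*1470059 + 41*11647^2
= 104374189 + 5561756969
= 5.6661e+09


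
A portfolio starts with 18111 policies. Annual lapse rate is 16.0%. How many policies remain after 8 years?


remaining = initial * (1 - lapse)^years
= 18111 * (1 - 0.16)^8
= 18111 * 0.247876
= 4489.2803


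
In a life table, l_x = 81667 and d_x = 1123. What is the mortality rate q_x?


q_x = d_x / l_x
= 1123 / 81667
= 0.0138


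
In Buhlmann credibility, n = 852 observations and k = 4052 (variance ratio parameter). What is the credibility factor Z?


Z = n / (n + k)
= 852 / (852 + 4052)
= 852 / 4904
= 0.1737


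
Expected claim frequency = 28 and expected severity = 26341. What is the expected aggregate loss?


E[S] = E[N] * E[X]
= 28 * 26341
= 737548


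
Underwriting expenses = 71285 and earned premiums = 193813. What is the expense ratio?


Expense ratio = expenses / premiums
= 71285 / 193813
= 0.3678


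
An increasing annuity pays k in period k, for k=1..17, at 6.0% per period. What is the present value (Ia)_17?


(Ia)_n = sum_{k=1}^{n} k * v^k, v = 1/(1+i)
v = 0.943396
Sum computed term by term:
(Ia)_17 = 79.8783


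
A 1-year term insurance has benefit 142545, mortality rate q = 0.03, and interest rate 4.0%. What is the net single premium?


NSP = benefit * q * v
v = 1/(1+i) = 0.961538
NSP = 142545 * 0.03 * 0.961538
= 4111.875


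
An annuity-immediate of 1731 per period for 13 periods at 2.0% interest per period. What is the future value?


FV = PMT * ((1+i)^n - 1) / i
= 1731 * ((1.02)^13 - 1) / 0.02
= 1731 * (1.293607 - 1) / 0.02
= 25411.6539


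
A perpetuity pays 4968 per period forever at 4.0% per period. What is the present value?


PV = PMT / i
= 4968 / 0.04
= 124200.0


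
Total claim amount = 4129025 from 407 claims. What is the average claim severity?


severity = total / number
= 4129025 / 407
= 10145.0246


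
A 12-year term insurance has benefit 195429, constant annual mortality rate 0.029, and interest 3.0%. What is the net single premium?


NSP = benefit * sum_{k=0}^{n-1} k_p_x * q * v^(k+1)
With constant q=0.029, v=0.970874
Sum = 0.24935
NSP = 195429 * 0.24935
= 48730.2233


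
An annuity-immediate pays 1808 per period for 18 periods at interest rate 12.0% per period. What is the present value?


PV = PMT * (1 - (1+i)^(-n)) / i
= 1808 * (1 - (1+0.12)^(-18)) / 0.12
= 1808 * (1 - 0.13004) / 0.12
= 1808 * 7.24967
= 13107.4035


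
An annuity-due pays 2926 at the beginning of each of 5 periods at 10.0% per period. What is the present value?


PV_due = PMT * (1-(1+i)^(-n))/i * (1+i)
PV_immediate = 11091.8421
PV_due = 11091.8421 * 1.1
= 12201.0263


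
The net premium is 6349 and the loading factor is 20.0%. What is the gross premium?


Gross = net * (1 + loading)
= 6349 * (1 + 0.2)
= 6349 * 1.2
= 7618.8


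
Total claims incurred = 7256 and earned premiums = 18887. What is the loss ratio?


Loss ratio = claims / premiums
= 7256 / 18887
= 0.3842


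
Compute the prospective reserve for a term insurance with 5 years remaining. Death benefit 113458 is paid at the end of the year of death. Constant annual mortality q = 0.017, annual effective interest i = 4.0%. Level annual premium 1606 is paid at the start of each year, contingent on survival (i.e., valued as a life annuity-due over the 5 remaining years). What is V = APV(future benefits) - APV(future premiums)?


v = 1/(1+i) = 0.961538
APV(future benefits) per unit = sum_{k=0}^{4} k_p_x * q * v^(k+1) = 0.07325
APV(future benefits) = 113458 * 0.07325 = 8310.7452
Life annuity-due factor ä_{x:5} = sum_{k=0}^{4} k_p_x * v^k = 4.481148
APV(future premiums) = 1606 * 4.481148 = 7196.7233
V = 8310.7452 - 7196.7233
= 1114.0219


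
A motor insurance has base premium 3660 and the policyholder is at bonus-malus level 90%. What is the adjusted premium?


adjusted = base * BM_level / 100
= 3660 * 90 / 100
= 3660 * 0.9
= 3294.0


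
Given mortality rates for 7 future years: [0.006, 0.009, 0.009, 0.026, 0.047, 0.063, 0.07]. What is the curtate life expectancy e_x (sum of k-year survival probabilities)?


e_x = sum_{k=1}^{n} k_p_x
k_p_x values:
  1_p_x = 0.994
  2_p_x = 0.985054
  3_p_x = 0.976189
  4_p_x = 0.950808
  5_p_x = 0.90612
  6_p_x = 0.849034
  7_p_x = 0.789602
e_x = 6.4508


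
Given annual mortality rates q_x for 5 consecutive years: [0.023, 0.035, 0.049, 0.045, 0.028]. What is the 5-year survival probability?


p_k = 1 - q_k for each year
Survival = product of (1 - q_k)
= 0.977 * 0.965 * 0.951 * 0.955 * 0.972
= 0.8323


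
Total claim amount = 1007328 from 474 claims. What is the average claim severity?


severity = total / number
= 1007328 / 474
= 2125.1646


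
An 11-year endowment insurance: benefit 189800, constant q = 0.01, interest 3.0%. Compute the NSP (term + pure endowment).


Term component = 16758.7989
Pure endowment = 11_p_x * v^11 * benefit = 0.895338 * 0.722421 * 189800 = 122764.8046
NSP = 139523.6034


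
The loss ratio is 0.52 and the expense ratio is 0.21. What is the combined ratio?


Combined ratio = loss ratio + expense ratio
= 0.52 + 0.21
= 0.73


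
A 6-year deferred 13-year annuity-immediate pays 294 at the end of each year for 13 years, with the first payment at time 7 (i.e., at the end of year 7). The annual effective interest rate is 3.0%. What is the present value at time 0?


PV at time 6 of the 13-year annuity-immediate:
a_n = 294 * (1-(1+0.03)^(-13))/0.03 = 3126.6769
Discount back 6 years to time 0:
PV = 3126.6769 * (1+0.03)^(-6)
= 3126.6769 * 0.837484
= 2618.5427


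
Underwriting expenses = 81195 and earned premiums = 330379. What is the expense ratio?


Expense ratio = expenses / premiums
= 81195 / 330379
= 0.2458


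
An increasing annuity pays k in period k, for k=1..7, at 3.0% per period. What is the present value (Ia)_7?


(Ia)_n = sum_{k=1}^{n} k * v^k, v = 1/(1+i)
v = 0.970874
Sum computed term by term:
(Ia)_7 = 24.185


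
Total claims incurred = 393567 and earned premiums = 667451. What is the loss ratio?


Loss ratio = claims / premiums
= 393567 / 667451
= 0.5897


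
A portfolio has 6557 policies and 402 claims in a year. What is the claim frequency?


frequency = claims / policies
= 402 / 6557
= 0.0613


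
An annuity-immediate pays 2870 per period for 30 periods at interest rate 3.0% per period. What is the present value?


PV = PMT * (1 - (1+i)^(-n)) / i
= 2870 * (1 - (1+0.03)^(-30)) / 0.03
= 2870 * (1 - 0.411987) / 0.03
= 2870 * 19.600441
= 56253.2667


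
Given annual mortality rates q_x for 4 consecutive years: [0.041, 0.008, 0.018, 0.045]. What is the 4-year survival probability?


p_k = 1 - q_k for each year
Survival = product of (1 - q_k)
= 0.959 * 0.992 * 0.982 * 0.955
= 0.8922


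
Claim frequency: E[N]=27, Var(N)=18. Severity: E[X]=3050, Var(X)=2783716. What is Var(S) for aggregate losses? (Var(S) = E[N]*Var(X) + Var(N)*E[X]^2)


Var(S) = E[N]*Var(X) + Var(N)*E[X]^2
= 27*2783716 + 18*3050^2
= 75160332 + 167445000
= 2.4261e+08


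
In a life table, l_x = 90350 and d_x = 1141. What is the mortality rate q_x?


q_x = d_x / l_x
= 1141 / 90350
= 0.0126


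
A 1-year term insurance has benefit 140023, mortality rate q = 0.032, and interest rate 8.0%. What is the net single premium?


NSP = benefit * q * v
v = 1/(1+i) = 0.925926
NSP = 140023 * 0.032 * 0.925926
= 4148.8296


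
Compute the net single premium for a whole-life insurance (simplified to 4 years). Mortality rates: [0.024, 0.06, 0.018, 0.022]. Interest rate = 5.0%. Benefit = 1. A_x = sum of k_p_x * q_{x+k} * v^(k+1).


v = 0.952381
Year 0: k_p_x=1.0, q=0.024, term=0.022857
Year 1: k_p_x=0.976, q=0.06, term=0.053116
Year 2: k_p_x=0.91744, q=0.018, term=0.014265
Year 3: k_p_x=0.900926, q=0.022, term=0.016306
A_x = 0.1065


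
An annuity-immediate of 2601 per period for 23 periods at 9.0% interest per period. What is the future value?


FV = PMT * ((1+i)^n - 1) / i
= 2601 * ((1.09)^23 - 1) / 0.09
= 2601 * (7.257874 - 1) / 0.09
= 180852.5722


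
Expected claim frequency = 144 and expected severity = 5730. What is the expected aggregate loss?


E[S] = E[N] * E[X]
= 144 * 5730
= 825120


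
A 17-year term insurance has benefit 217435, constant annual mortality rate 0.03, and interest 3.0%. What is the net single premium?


NSP = benefit * sum_{k=0}^{n-1} k_p_x * q * v^(k+1)
With constant q=0.03, v=0.970874
Sum = 0.319758
NSP = 217435 * 0.319758
= 69526.5203


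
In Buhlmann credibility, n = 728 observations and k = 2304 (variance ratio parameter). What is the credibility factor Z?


Z = n / (n + k)
= 728 / (728 + 2304)
= 728 / 3032
= 0.2401


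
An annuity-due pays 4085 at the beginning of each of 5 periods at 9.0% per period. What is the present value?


PV_due = PMT * (1-(1+i)^(-n))/i * (1+i)
PV_immediate = 15889.2254
PV_due = 15889.2254 * 1.09
= 17319.2557


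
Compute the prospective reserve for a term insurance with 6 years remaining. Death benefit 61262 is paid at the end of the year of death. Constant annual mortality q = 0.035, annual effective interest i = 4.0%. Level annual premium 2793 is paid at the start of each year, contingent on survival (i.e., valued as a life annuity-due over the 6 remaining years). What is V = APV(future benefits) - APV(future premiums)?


v = 1/(1+i) = 0.961538
APV(future benefits) per unit = sum_{k=0}^{5} k_p_x * q * v^(k+1) = 0.168835
APV(future benefits) = 61262 * 0.168835 = 10343.1801
Life annuity-due factor ä_{x:6} = sum_{k=0}^{5} k_p_x * v^k = 5.016816
APV(future premiums) = 2793 * 5.016816 = 14011.9684
V = 10343.1801 - 14011.9684
= -3668.7882


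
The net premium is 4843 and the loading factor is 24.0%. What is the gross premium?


Gross = net * (1 + loading)
= 4843 * (1 + 0.24)
= 4843 * 1.24
= 6005.32


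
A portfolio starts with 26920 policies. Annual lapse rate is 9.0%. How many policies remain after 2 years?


remaining = initial * (1 - lapse)^years
= 26920 * (1 - 0.09)^2
= 26920 * 0.8281
= 22292.452


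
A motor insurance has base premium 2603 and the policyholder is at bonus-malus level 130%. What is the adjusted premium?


adjusted = base * BM_level / 100
= 2603 * 130 / 100
= 2603 * 1.3
= 3383.9


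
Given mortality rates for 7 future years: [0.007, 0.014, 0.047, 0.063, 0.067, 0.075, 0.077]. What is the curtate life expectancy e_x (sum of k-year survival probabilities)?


e_x = sum_{k=1}^{n} k_p_x
k_p_x values:
  1_p_x = 0.993
  2_p_x = 0.979098
  3_p_x = 0.93308
  4_p_x = 0.874296
  5_p_x = 0.815718
  6_p_x = 0.75454
  7_p_x = 0.69644
e_x = 6.0462
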